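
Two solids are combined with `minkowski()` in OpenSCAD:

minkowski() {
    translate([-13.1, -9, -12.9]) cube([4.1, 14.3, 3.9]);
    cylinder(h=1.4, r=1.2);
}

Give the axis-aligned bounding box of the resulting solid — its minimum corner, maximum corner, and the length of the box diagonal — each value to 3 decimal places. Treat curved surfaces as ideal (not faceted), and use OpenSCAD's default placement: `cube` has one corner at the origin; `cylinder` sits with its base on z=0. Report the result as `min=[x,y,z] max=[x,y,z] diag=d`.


A = translate([-13.1, -9, -12.9]) cube([4.1, 14.3, 3.9]) → bbox [-13.1,-9,-12.9] .. [-9,5.3,-9]
B = cylinder(h=1.4, r=1.2) → bbox [-1.2,-1.2,0] .. [1.2,1.2,1.4]
lo = A.lo+B.lo = [-13.1-1.2, -9-1.2, -12.9+0] = [-14.300,-10.200,-12.900]
hi = A.hi+B.hi = [-9+1.2, 5.3+1.2, -9+1.4] = [-7.800,6.500,-7.600]
diag = √(6.5²+16.7²+5.3²) = √349.23 = 18.688

min=[-14.300,-10.200,-12.900] max=[-7.800,6.500,-7.600] diag=18.688


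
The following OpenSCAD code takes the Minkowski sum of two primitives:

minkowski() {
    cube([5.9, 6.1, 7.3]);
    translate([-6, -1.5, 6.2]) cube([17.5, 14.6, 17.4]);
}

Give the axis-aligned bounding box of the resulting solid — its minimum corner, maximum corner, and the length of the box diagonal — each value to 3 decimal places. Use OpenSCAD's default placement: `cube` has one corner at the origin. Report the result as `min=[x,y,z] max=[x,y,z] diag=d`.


min=[-6.000,-1.500,6.200] max=[17.400,19.200,30.900] diag=39.826

A = translate([-6, -1.5, 6.2]) cube([17.5, 14.6, 17.4]) → bbox [-6,-1.5,6.2] .. [11.5,13.1,23.6]
B = cube([5.9, 6.1, 7.3]) → bbox [0,0,0] .. [5.9,6.1,7.3]
lo = A.lo+B.lo = [-6+0, -1.5+0, 6.2+0] = [-6.000,-1.500,6.200]
hi = A.hi+B.hi = [11.5+5.9, 13.1+6.1, 23.6+7.3] = [17.400,19.200,30.900]
diag = √(23.4²+20.7²+24.7²) = √1586.14 = 39.826


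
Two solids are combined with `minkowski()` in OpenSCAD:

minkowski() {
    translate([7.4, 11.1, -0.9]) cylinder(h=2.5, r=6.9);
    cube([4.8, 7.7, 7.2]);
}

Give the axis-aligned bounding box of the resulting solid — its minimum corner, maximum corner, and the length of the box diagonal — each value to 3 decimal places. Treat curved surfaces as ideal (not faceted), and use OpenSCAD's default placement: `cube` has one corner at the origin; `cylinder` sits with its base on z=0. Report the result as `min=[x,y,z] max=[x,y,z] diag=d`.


A = translate([7.4, 11.1, -0.9]) cylinder(h=2.5, r=6.9) → bbox [0.5,4.2,-0.9] .. [14.3,18,1.6]
B = cube([4.8, 7.7, 7.2]) → bbox [0,0,0] .. [4.8,7.7,7.2]
lo = A.lo+B.lo = [0.5+0, 4.2+0, -0.9+0] = [0.500,4.200,-0.900]
hi = A.hi+B.hi = [14.3+4.8, 18+7.7, 1.6+7.2] = [19.100,25.700,8.800]
diag = √(18.6²+21.5²+9.7²) = √902.3 = 30.038

min=[0.500,4.200,-0.900] max=[19.100,25.700,8.800] diag=30.038


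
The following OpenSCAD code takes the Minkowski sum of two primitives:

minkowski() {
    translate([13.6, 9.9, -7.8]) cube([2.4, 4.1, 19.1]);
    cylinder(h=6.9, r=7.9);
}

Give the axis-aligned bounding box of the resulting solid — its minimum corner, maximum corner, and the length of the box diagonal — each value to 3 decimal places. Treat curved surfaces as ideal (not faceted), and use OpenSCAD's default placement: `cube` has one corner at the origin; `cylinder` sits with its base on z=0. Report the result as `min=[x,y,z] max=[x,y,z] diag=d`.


A = translate([13.6, 9.9, -7.8]) cube([2.4, 4.1, 19.1]) → bbox [13.6,9.9,-7.8] .. [16,14,11.3]
B = cylinder(h=6.9, r=7.9) → bbox [-7.9,-7.9,0] .. [7.9,7.9,6.9]
lo = A.lo+B.lo = [13.6-7.9, 9.9-7.9, -7.8+0] = [5.700,2.000,-7.800]
hi = A.hi+B.hi = [16+7.9, 14+7.9, 11.3+6.9] = [23.900,21.900,18.200]
diag = √(18.2²+19.9²+26²) = √1403.25 = 37.460

min=[5.700,2.000,-7.800] max=[23.900,21.900,18.200] diag=37.460


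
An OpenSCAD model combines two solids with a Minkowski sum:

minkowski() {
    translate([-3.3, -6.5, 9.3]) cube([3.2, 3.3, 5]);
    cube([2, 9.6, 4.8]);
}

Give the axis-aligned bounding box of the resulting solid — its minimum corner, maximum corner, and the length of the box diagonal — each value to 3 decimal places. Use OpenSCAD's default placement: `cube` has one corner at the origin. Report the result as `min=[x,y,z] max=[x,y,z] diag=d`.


min=[-3.300,-6.500,9.300] max=[1.900,6.400,19.100] diag=17.014

A = translate([-3.3, -6.5, 9.3]) cube([3.2, 3.3, 5]) → bbox [-3.3,-6.5,9.3] .. [-0.1,-3.2,14.3]
B = cube([2, 9.6, 4.8]) → bbox [0,0,0] .. [2,9.6,4.8]
lo = A.lo+B.lo = [-3.3+0, -6.5+0, 9.3+0] = [-3.300,-6.500,9.300]
hi = A.hi+B.hi = [-0.1+2, -3.2+9.6, 14.3+4.8] = [1.900,6.400,19.100]
diag = √(5.2²+12.9²+9.8²) = √289.49 = 17.014


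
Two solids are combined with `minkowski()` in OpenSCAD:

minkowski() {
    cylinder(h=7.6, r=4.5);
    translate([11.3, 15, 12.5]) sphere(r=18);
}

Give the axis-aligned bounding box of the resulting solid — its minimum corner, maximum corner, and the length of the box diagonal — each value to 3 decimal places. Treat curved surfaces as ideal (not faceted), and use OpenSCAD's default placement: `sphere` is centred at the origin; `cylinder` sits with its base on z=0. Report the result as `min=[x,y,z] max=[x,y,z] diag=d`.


min=[-11.200,-7.500,-5.500] max=[33.800,37.500,38.100] diag=77.142

A = translate([11.3, 15, 12.5]) sphere(r=18) → bbox [-6.7,-3,-5.5] .. [29.3,33,30.5]
B = cylinder(h=7.6, r=4.5) → bbox [-4.5,-4.5,0] .. [4.5,4.5,7.6]
lo = A.lo+B.lo = [-6.7-4.5, -3-4.5, -5.5+0] = [-11.200,-7.500,-5.500]
hi = A.hi+B.hi = [29.3+4.5, 33+4.5, 30.5+7.6] = [33.800,37.500,38.100]
diag = √(45²+45²+43.6²) = √5950.96 = 77.142


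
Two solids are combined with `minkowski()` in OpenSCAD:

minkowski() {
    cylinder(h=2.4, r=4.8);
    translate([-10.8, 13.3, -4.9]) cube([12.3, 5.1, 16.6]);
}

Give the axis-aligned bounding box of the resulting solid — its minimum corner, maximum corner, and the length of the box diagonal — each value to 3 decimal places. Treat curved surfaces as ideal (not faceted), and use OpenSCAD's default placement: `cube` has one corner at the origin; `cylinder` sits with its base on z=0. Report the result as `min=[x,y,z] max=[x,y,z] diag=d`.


A = translate([-10.8, 13.3, -4.9]) cube([12.3, 5.1, 16.6]) → bbox [-10.8,13.3,-4.9] .. [1.5,18.4,11.7]
B = cylinder(h=2.4, r=4.8) → bbox [-4.8,-4.8,0] .. [4.8,4.8,2.4]
lo = A.lo+B.lo = [-10.8-4.8, 13.3-4.8, -4.9+0] = [-15.600,8.500,-4.900]
hi = A.hi+B.hi = [1.5+4.8, 18.4+4.8, 11.7+2.4] = [6.300,23.200,14.100]
diag = √(21.9²+14.7²+19²) = √1056.7 = 32.507

min=[-15.600,8.500,-4.900] max=[6.300,23.200,14.100] diag=32.507


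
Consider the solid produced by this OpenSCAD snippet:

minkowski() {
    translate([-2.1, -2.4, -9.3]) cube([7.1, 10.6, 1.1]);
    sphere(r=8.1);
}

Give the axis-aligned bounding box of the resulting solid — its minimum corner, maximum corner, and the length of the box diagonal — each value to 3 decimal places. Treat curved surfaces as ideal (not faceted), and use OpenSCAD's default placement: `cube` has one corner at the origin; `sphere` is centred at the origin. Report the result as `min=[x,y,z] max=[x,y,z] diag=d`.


min=[-10.200,-10.500,-17.400] max=[13.100,16.300,-0.100] diag=39.502

A = translate([-2.1, -2.4, -9.3]) cube([7.1, 10.6, 1.1]) → bbox [-2.1,-2.4,-9.3] .. [5,8.2,-8.2]
B = sphere(r=8.1) → bbox [-8.1,-8.1,-8.1] .. [8.1,8.1,8.1]
lo = A.lo+B.lo = [-2.1-8.1, -2.4-8.1, -9.3-8.1] = [-10.200,-10.500,-17.400]
hi = A.hi+B.hi = [5+8.1, 8.2+8.1, -8.2+8.1] = [13.100,16.300,-0.100]
diag = √(23.3²+26.8²+17.3²) = √1560.42 = 39.502


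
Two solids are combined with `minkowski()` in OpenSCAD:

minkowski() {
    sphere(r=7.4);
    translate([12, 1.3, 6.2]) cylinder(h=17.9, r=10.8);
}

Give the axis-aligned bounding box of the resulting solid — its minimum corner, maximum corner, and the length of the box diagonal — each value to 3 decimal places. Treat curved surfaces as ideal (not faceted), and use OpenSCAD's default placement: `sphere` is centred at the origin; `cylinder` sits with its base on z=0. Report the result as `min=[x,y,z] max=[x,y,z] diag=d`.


min=[-6.200,-16.900,-1.200] max=[30.200,19.500,31.500] diag=60.985

A = translate([12, 1.3, 6.2]) cylinder(h=17.9, r=10.8) → bbox [1.2,-9.5,6.2] .. [22.8,12.1,24.1]
B = sphere(r=7.4) → bbox [-7.4,-7.4,-7.4] .. [7.4,7.4,7.4]
lo = A.lo+B.lo = [1.2-7.4, -9.5-7.4, 6.2-7.4] = [-6.200,-16.900,-1.200]
hi = A.hi+B.hi = [22.8+7.4, 12.1+7.4, 24.1+7.4] = [30.200,19.500,31.500]
diag = √(36.4²+36.4²+32.7²) = √3719.21 = 60.985


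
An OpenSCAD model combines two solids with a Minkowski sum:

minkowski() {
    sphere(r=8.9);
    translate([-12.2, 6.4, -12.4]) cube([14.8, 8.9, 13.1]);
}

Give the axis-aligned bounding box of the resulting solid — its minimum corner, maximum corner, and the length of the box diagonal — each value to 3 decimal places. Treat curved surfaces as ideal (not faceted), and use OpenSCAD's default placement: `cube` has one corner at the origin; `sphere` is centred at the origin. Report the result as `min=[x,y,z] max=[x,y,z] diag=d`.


min=[-21.100,-2.500,-21.300] max=[11.500,24.200,9.600] diag=52.254

A = translate([-12.2, 6.4, -12.4]) cube([14.8, 8.9, 13.1]) → bbox [-12.2,6.4,-12.4] .. [2.6,15.3,0.7]
B = sphere(r=8.9) → bbox [-8.9,-8.9,-8.9] .. [8.9,8.9,8.9]
lo = A.lo+B.lo = [-12.2-8.9, 6.4-8.9, -12.4-8.9] = [-21.100,-2.500,-21.300]
hi = A.hi+B.hi = [2.6+8.9, 15.3+8.9, 0.7+8.9] = [11.500,24.200,9.600]
diag = √(32.6²+26.7²+30.9²) = √2730.46 = 52.254


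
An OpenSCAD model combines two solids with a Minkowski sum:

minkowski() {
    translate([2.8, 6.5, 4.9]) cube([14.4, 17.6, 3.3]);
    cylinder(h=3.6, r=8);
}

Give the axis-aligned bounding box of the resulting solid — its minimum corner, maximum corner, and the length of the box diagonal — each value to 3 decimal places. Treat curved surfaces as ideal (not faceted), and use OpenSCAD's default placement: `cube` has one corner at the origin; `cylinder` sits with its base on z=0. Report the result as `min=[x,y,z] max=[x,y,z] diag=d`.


min=[-5.200,-1.500,4.900] max=[25.200,32.100,11.800] diag=45.834

A = translate([2.8, 6.5, 4.9]) cube([14.4, 17.6, 3.3]) → bbox [2.8,6.5,4.9] .. [17.2,24.1,8.2]
B = cylinder(h=3.6, r=8) → bbox [-8,-8,0] .. [8,8,3.6]
lo = A.lo+B.lo = [2.8-8, 6.5-8, 4.9+0] = [-5.200,-1.500,4.900]
hi = A.hi+B.hi = [17.2+8, 24.1+8, 8.2+3.6] = [25.200,32.100,11.800]
diag = √(30.4²+33.6²+6.9²) = √2100.73 = 45.834


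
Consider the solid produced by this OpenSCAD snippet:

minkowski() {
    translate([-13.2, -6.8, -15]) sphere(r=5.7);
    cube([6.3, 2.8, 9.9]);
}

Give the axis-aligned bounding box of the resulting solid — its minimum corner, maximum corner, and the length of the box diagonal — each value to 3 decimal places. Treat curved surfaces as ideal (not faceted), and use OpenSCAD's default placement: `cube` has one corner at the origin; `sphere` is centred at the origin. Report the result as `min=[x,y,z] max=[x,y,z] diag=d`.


min=[-18.900,-12.500,-20.700] max=[-1.200,1.700,0.600] diag=31.123

A = translate([-13.2, -6.8, -15]) sphere(r=5.7) → bbox [-18.9,-12.5,-20.7] .. [-7.5,-1.1,-9.3]
B = cube([6.3, 2.8, 9.9]) → bbox [0,0,0] .. [6.3,2.8,9.9]
lo = A.lo+B.lo = [-18.9+0, -12.5+0, -20.7+0] = [-18.900,-12.500,-20.700]
hi = A.hi+B.hi = [-7.5+6.3, -1.1+2.8, -9.3+9.9] = [-1.200,1.700,0.600]
diag = √(17.7²+14.2²+21.3²) = √968.62 = 31.123


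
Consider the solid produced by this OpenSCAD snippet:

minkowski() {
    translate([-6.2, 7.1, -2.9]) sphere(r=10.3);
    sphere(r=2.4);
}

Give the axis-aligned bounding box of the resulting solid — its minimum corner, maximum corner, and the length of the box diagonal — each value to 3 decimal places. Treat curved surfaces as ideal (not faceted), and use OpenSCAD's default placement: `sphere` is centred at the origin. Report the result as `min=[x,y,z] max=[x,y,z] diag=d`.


min=[-18.900,-5.600,-15.600] max=[6.500,19.800,9.800] diag=43.994

A = translate([-6.2, 7.1, -2.9]) sphere(r=10.3) → bbox [-16.5,-3.2,-13.2] .. [4.1,17.4,7.4]
B = sphere(r=2.4) → bbox [-2.4,-2.4,-2.4] .. [2.4,2.4,2.4]
lo = A.lo+B.lo = [-16.5-2.4, -3.2-2.4, -13.2-2.4] = [-18.900,-5.600,-15.600]
hi = A.hi+B.hi = [4.1+2.4, 17.4+2.4, 7.4+2.4] = [6.500,19.800,9.800]
diag = √(25.4²+25.4²+25.4²) = √1935.48 = 43.994


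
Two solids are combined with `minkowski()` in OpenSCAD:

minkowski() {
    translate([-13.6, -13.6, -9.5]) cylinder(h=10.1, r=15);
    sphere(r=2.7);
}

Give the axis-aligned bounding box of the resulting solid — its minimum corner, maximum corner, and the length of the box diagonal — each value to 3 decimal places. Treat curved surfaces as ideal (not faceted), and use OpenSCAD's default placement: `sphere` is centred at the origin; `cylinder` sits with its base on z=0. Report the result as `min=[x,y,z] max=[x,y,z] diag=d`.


min=[-31.300,-31.300,-12.200] max=[4.100,4.100,3.300] diag=52.408

A = translate([-13.6, -13.6, -9.5]) cylinder(h=10.1, r=15) → bbox [-28.6,-28.6,-9.5] .. [1.4,1.4,0.6]
B = sphere(r=2.7) → bbox [-2.7,-2.7,-2.7] .. [2.7,2.7,2.7]
lo = A.lo+B.lo = [-28.6-2.7, -28.6-2.7, -9.5-2.7] = [-31.300,-31.300,-12.200]
hi = A.hi+B.hi = [1.4+2.7, 1.4+2.7, 0.6+2.7] = [4.100,4.100,3.300]
diag = √(35.4²+35.4²+15.5²) = √2746.57 = 52.408


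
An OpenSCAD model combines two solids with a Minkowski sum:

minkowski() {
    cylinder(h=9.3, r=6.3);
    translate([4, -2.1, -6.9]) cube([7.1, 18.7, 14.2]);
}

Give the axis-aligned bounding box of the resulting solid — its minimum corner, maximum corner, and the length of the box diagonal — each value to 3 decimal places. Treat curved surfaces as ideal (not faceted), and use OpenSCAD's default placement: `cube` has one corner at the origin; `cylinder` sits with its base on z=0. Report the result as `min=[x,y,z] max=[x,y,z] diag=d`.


min=[-2.300,-8.400,-6.900] max=[17.400,22.900,16.600] diag=43.818

A = translate([4, -2.1, -6.9]) cube([7.1, 18.7, 14.2]) → bbox [4,-2.1,-6.9] .. [11.1,16.6,7.3]
B = cylinder(h=9.3, r=6.3) → bbox [-6.3,-6.3,0] .. [6.3,6.3,9.3]
lo = A.lo+B.lo = [4-6.3, -2.1-6.3, -6.9+0] = [-2.300,-8.400,-6.900]
hi = A.hi+B.hi = [11.1+6.3, 16.6+6.3, 7.3+9.3] = [17.400,22.900,16.600]
diag = √(19.7²+31.3²+23.5²) = √1920.03 = 43.818


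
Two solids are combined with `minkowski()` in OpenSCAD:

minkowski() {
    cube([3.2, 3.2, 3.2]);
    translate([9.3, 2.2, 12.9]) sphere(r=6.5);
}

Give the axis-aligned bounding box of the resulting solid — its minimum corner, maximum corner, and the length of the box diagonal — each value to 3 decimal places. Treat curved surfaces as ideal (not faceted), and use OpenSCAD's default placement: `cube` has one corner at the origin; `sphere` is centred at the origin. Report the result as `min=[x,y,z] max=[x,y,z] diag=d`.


min=[2.800,-4.300,6.400] max=[19.000,11.900,22.600] diag=28.059

A = translate([9.3, 2.2, 12.9]) sphere(r=6.5) → bbox [2.8,-4.3,6.4] .. [15.8,8.7,19.4]
B = cube([3.2, 3.2, 3.2]) → bbox [0,0,0] .. [3.2,3.2,3.2]
lo = A.lo+B.lo = [2.8+0, -4.3+0, 6.4+0] = [2.800,-4.300,6.400]
hi = A.hi+B.hi = [15.8+3.2, 8.7+3.2, 19.4+3.2] = [19.000,11.900,22.600]
diag = √(16.2²+16.2²+16.2²) = √787.32 = 28.059


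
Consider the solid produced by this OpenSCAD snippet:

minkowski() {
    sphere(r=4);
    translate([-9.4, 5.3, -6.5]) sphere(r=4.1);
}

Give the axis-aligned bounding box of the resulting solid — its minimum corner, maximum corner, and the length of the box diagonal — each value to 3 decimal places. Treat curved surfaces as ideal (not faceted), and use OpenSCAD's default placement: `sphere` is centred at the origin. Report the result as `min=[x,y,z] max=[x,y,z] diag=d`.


A = translate([-9.4, 5.3, -6.5]) sphere(r=4.1) → bbox [-13.5,1.2,-10.6] .. [-5.3,9.4,-2.4]
B = sphere(r=4) → bbox [-4,-4,-4] .. [4,4,4]
lo = A.lo+B.lo = [-13.5-4, 1.2-4, -10.6-4] = [-17.500,-2.800,-14.600]
hi = A.hi+B.hi = [-5.3+4, 9.4+4, -2.4+4] = [-1.300,13.400,1.600]
diag = √(16.2²+16.2²+16.2²) = √787.32 = 28.059

min=[-17.500,-2.800,-14.600] max=[-1.300,13.400,1.600] diag=28.059


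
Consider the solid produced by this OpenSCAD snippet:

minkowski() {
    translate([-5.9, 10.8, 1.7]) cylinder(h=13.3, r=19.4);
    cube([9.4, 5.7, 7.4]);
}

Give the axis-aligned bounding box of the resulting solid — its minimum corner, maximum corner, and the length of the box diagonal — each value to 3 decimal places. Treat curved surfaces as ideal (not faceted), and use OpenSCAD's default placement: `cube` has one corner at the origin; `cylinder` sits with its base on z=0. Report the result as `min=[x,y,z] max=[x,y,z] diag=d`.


A = translate([-5.9, 10.8, 1.7]) cylinder(h=13.3, r=19.4) → bbox [-25.3,-8.6,1.7] .. [13.5,30.2,15]
B = cube([9.4, 5.7, 7.4]) → bbox [0,0,0] .. [9.4,5.7,7.4]
lo = A.lo+B.lo = [-25.3+0, -8.6+0, 1.7+0] = [-25.300,-8.600,1.700]
hi = A.hi+B.hi = [13.5+9.4, 30.2+5.7, 15+7.4] = [22.900,35.900,22.400]
diag = √(48.2²+44.5²+20.7²) = √4731.98 = 68.789

min=[-25.300,-8.600,1.700] max=[22.900,35.900,22.400] diag=68.789


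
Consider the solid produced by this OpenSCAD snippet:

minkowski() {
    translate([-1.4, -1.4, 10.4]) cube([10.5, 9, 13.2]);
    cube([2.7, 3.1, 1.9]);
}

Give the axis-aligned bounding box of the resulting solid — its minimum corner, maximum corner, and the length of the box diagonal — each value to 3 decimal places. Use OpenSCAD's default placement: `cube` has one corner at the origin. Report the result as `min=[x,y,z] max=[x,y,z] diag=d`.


min=[-1.400,-1.400,10.400] max=[11.800,10.700,25.500] diag=23.423

A = translate([-1.4, -1.4, 10.4]) cube([10.5, 9, 13.2]) → bbox [-1.4,-1.4,10.4] .. [9.1,7.6,23.6]
B = cube([2.7, 3.1, 1.9]) → bbox [0,0,0] .. [2.7,3.1,1.9]
lo = A.lo+B.lo = [-1.4+0, -1.4+0, 10.4+0] = [-1.400,-1.400,10.400]
hi = A.hi+B.hi = [9.1+2.7, 7.6+3.1, 23.6+1.9] = [11.800,10.700,25.500]
diag = √(13.2²+12.1²+15.1²) = √548.66 = 23.423


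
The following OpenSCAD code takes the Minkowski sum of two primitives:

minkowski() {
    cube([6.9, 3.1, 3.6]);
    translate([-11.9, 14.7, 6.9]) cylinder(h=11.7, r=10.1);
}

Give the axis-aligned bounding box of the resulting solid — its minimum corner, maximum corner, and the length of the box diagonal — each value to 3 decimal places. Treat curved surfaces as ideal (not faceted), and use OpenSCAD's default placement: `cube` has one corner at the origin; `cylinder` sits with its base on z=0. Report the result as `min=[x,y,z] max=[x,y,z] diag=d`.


A = translate([-11.9, 14.7, 6.9]) cylinder(h=11.7, r=10.1) → bbox [-22,4.6,6.9] .. [-1.8,24.8,18.6]
B = cube([6.9, 3.1, 3.6]) → bbox [0,0,0] .. [6.9,3.1,3.6]
lo = A.lo+B.lo = [-22+0, 4.6+0, 6.9+0] = [-22.000,4.600,6.900]
hi = A.hi+B.hi = [-1.8+6.9, 24.8+3.1, 18.6+3.6] = [5.100,27.900,22.200]
diag = √(27.1²+23.3²+15.3²) = √1511.39 = 38.877

min=[-22.000,4.600,6.900] max=[5.100,27.900,22.200] diag=38.877


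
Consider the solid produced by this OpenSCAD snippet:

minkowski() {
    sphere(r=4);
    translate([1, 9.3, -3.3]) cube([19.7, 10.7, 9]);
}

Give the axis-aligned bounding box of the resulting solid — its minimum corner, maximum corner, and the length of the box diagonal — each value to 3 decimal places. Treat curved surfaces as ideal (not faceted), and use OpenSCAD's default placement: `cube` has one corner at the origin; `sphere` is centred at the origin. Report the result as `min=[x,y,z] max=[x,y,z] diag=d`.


min=[-3.000,5.300,-7.300] max=[24.700,24.000,9.700] diag=37.496

A = translate([1, 9.3, -3.3]) cube([19.7, 10.7, 9]) → bbox [1,9.3,-3.3] .. [20.7,20,5.7]
B = sphere(r=4) → bbox [-4,-4,-4] .. [4,4,4]
lo = A.lo+B.lo = [1-4, 9.3-4, -3.3-4] = [-3.000,5.300,-7.300]
hi = A.hi+B.hi = [20.7+4, 20+4, 5.7+4] = [24.700,24.000,9.700]
diag = √(27.7²+18.7²+17²) = √1405.98 = 37.496


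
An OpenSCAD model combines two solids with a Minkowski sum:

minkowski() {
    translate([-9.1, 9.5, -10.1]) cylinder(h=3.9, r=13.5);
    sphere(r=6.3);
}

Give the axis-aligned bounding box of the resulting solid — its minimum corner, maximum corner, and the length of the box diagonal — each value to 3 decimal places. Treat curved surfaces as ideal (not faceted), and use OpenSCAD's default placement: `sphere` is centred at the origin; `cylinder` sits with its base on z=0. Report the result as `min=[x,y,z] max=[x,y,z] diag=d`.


min=[-28.900,-10.300,-16.400] max=[10.700,29.300,0.100] diag=58.383

A = translate([-9.1, 9.5, -10.1]) cylinder(h=3.9, r=13.5) → bbox [-22.6,-4,-10.1] .. [4.4,23,-6.2]
B = sphere(r=6.3) → bbox [-6.3,-6.3,-6.3] .. [6.3,6.3,6.3]
lo = A.lo+B.lo = [-22.6-6.3, -4-6.3, -10.1-6.3] = [-28.900,-10.300,-16.400]
hi = A.hi+B.hi = [4.4+6.3, 23+6.3, -6.2+6.3] = [10.700,29.300,0.100]
diag = √(39.6²+39.6²+16.5²) = √3408.57 = 58.383


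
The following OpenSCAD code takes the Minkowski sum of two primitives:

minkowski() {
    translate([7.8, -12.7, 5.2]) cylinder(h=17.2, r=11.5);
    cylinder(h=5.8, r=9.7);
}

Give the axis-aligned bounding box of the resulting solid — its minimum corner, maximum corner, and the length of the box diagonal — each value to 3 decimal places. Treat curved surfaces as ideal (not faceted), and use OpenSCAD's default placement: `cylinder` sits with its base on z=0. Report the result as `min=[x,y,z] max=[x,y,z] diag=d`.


min=[-13.400,-33.900,5.200] max=[29.000,8.500,28.200] diag=64.222

A = translate([7.8, -12.7, 5.2]) cylinder(h=17.2, r=11.5) → bbox [-3.7,-24.2,5.2] .. [19.3,-1.2,22.4]
B = cylinder(h=5.8, r=9.7) → bbox [-9.7,-9.7,0] .. [9.7,9.7,5.8]
lo = A.lo+B.lo = [-3.7-9.7, -24.2-9.7, 5.2+0] = [-13.400,-33.900,5.200]
hi = A.hi+B.hi = [19.3+9.7, -1.2+9.7, 22.4+5.8] = [29.000,8.500,28.200]
diag = √(42.4²+42.4²+23²) = √4124.52 = 64.222


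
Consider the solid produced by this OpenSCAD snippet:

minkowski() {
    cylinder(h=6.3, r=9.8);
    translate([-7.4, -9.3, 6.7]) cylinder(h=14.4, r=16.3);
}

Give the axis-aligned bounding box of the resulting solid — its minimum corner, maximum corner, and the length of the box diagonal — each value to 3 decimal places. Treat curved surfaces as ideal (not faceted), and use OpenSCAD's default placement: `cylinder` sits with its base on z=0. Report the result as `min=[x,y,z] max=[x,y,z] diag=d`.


min=[-33.500,-35.400,6.700] max=[18.700,16.800,27.400] diag=76.669

A = translate([-7.4, -9.3, 6.7]) cylinder(h=14.4, r=16.3) → bbox [-23.7,-25.6,6.7] .. [8.9,7,21.1]
B = cylinder(h=6.3, r=9.8) → bbox [-9.8,-9.8,0] .. [9.8,9.8,6.3]
lo = A.lo+B.lo = [-23.7-9.8, -25.6-9.8, 6.7+0] = [-33.500,-35.400,6.700]
hi = A.hi+B.hi = [8.9+9.8, 7+9.8, 21.1+6.3] = [18.700,16.800,27.400]
diag = √(52.2²+52.2²+20.7²) = √5878.17 = 76.669


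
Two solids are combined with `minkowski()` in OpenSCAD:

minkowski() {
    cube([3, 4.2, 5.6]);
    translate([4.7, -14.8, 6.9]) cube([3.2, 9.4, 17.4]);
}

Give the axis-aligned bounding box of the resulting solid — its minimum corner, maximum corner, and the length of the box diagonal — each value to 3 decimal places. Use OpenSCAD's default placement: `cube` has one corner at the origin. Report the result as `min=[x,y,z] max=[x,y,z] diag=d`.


A = translate([4.7, -14.8, 6.9]) cube([3.2, 9.4, 17.4]) → bbox [4.7,-14.8,6.9] .. [7.9,-5.4,24.3]
B = cube([3, 4.2, 5.6]) → bbox [0,0,0] .. [3,4.2,5.6]
lo = A.lo+B.lo = [4.7+0, -14.8+0, 6.9+0] = [4.700,-14.800,6.900]
hi = A.hi+B.hi = [7.9+3, -5.4+4.2, 24.3+5.6] = [10.900,-1.200,29.900]
diag = √(6.2²+13.6²+23²) = √752.4 = 27.430

min=[4.700,-14.800,6.900] max=[10.900,-1.200,29.900] diag=27.430


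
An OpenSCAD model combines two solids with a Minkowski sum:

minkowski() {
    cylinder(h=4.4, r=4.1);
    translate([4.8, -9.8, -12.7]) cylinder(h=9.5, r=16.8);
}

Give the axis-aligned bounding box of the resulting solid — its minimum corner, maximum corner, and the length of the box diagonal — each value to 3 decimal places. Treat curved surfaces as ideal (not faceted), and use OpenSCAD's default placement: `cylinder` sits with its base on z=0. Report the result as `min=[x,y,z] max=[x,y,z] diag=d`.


min=[-16.100,-30.700,-12.700] max=[25.700,11.100,1.200] diag=60.726

A = translate([4.8, -9.8, -12.7]) cylinder(h=9.5, r=16.8) → bbox [-12,-26.6,-12.7] .. [21.6,7,-3.2]
B = cylinder(h=4.4, r=4.1) → bbox [-4.1,-4.1,0] .. [4.1,4.1,4.4]
lo = A.lo+B.lo = [-12-4.1, -26.6-4.1, -12.7+0] = [-16.100,-30.700,-12.700]
hi = A.hi+B.hi = [21.6+4.1, 7+4.1, -3.2+4.4] = [25.700,11.100,1.200]
diag = √(41.8²+41.8²+13.9²) = √3687.69 = 60.726


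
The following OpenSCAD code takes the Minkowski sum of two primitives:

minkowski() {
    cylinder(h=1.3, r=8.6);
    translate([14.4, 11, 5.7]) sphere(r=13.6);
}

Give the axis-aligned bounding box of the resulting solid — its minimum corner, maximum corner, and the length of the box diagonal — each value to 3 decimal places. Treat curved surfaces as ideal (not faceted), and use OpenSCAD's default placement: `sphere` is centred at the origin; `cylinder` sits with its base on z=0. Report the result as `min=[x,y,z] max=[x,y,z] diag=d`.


min=[-7.800,-11.200,-7.900] max=[36.600,33.200,20.600] diag=68.956

A = translate([14.4, 11, 5.7]) sphere(r=13.6) → bbox [0.8,-2.6,-7.9] .. [28,24.6,19.3]
B = cylinder(h=1.3, r=8.6) → bbox [-8.6,-8.6,0] .. [8.6,8.6,1.3]
lo = A.lo+B.lo = [0.8-8.6, -2.6-8.6, -7.9+0] = [-7.800,-11.200,-7.900]
hi = A.hi+B.hi = [28+8.6, 24.6+8.6, 19.3+1.3] = [36.600,33.200,20.600]
diag = √(44.4²+44.4²+28.5²) = √4754.97 = 68.956


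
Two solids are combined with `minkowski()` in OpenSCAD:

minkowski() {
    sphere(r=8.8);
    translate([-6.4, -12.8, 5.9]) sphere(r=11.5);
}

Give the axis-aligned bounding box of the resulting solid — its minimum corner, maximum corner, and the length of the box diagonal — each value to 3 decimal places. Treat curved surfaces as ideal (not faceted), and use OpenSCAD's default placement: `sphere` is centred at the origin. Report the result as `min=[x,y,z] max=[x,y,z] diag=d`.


A = translate([-6.4, -12.8, 5.9]) sphere(r=11.5) → bbox [-17.9,-24.3,-5.6] .. [5.1,-1.3,17.4]
B = sphere(r=8.8) → bbox [-8.8,-8.8,-8.8] .. [8.8,8.8,8.8]
lo = A.lo+B.lo = [-17.9-8.8, -24.3-8.8, -5.6-8.8] = [-26.700,-33.100,-14.400]
hi = A.hi+B.hi = [5.1+8.8, -1.3+8.8, 17.4+8.8] = [13.900,7.500,26.200]
diag = √(40.6²+40.6²+40.6²) = √4945.08 = 70.321

min=[-26.700,-33.100,-14.400] max=[13.900,7.500,26.200] diag=70.321


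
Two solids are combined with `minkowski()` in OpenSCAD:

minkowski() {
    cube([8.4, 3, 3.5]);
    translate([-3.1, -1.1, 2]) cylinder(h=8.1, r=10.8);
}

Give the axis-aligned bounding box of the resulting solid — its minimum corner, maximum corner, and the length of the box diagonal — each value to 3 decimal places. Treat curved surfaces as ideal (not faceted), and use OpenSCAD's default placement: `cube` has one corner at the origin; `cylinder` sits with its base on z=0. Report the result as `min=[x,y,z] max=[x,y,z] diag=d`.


A = translate([-3.1, -1.1, 2]) cylinder(h=8.1, r=10.8) → bbox [-13.9,-11.9,2] .. [7.7,9.7,10.1]
B = cube([8.4, 3, 3.5]) → bbox [0,0,0] .. [8.4,3,3.5]
lo = A.lo+B.lo = [-13.9+0, -11.9+0, 2+0] = [-13.900,-11.900,2.000]
hi = A.hi+B.hi = [7.7+8.4, 9.7+3, 10.1+3.5] = [16.100,12.700,13.600]
diag = √(30²+24.6²+11.6²) = √1639.72 = 40.493

min=[-13.900,-11.900,2.000] max=[16.100,12.700,13.600] diag=40.493


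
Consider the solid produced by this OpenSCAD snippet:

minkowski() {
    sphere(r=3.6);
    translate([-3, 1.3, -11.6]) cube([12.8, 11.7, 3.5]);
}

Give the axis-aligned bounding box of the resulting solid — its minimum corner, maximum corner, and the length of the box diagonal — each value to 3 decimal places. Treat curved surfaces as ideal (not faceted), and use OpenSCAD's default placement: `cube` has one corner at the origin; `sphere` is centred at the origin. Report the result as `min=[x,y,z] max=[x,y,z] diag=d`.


A = translate([-3, 1.3, -11.6]) cube([12.8, 11.7, 3.5]) → bbox [-3,1.3,-11.6] .. [9.8,13,-8.1]
B = sphere(r=3.6) → bbox [-3.6,-3.6,-3.6] .. [3.6,3.6,3.6]
lo = A.lo+B.lo = [-3-3.6, 1.3-3.6, -11.6-3.6] = [-6.600,-2.300,-15.200]
hi = A.hi+B.hi = [9.8+3.6, 13+3.6, -8.1+3.6] = [13.400,16.600,-4.500]
diag = √(20²+18.9²+10.7²) = √871.7 = 29.525

min=[-6.600,-2.300,-15.200] max=[13.400,16.600,-4.500] diag=29.525


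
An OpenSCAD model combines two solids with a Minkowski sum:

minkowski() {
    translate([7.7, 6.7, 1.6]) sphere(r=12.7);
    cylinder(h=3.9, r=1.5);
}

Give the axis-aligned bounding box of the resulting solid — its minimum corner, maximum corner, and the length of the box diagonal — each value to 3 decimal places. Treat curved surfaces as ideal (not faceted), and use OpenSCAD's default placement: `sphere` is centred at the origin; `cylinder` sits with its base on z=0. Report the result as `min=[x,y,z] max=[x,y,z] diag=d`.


min=[-6.500,-7.500,-11.100] max=[21.900,20.900,18.200] diag=49.715

A = translate([7.7, 6.7, 1.6]) sphere(r=12.7) → bbox [-5,-6,-11.1] .. [20.4,19.4,14.3]
B = cylinder(h=3.9, r=1.5) → bbox [-1.5,-1.5,0] .. [1.5,1.5,3.9]
lo = A.lo+B.lo = [-5-1.5, -6-1.5, -11.1+0] = [-6.500,-7.500,-11.100]
hi = A.hi+B.hi = [20.4+1.5, 19.4+1.5, 14.3+3.9] = [21.900,20.900,18.200]
diag = √(28.4²+28.4²+29.3²) = √2471.61 = 49.715


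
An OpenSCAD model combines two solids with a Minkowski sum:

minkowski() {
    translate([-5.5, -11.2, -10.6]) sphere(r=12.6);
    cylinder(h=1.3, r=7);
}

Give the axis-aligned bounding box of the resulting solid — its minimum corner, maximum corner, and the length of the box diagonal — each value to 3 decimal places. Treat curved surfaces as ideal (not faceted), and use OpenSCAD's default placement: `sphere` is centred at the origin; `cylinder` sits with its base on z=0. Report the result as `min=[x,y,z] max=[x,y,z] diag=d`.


A = translate([-5.5, -11.2, -10.6]) sphere(r=12.6) → bbox [-18.1,-23.8,-23.2] .. [7.1,1.4,2]
B = cylinder(h=1.3, r=7) → bbox [-7,-7,0] .. [7,7,1.3]
lo = A.lo+B.lo = [-18.1-7, -23.8-7, -23.2+0] = [-25.100,-30.800,-23.200]
hi = A.hi+B.hi = [7.1+7, 1.4+7, 2+1.3] = [14.100,8.400,3.300]
diag = √(39.2²+39.2²+26.5²) = √3775.53 = 61.445

min=[-25.100,-30.800,-23.200] max=[14.100,8.400,3.300] diag=61.445


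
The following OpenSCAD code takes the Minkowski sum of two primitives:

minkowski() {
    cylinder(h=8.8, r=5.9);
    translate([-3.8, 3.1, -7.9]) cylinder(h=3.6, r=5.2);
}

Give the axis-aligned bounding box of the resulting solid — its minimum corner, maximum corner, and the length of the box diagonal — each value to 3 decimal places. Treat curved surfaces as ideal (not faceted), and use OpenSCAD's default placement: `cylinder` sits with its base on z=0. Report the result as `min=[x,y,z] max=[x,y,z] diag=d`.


min=[-14.900,-8.000,-7.900] max=[7.300,14.200,4.500] diag=33.756

A = translate([-3.8, 3.1, -7.9]) cylinder(h=3.6, r=5.2) → bbox [-9,-2.1,-7.9] .. [1.4,8.3,-4.3]
B = cylinder(h=8.8, r=5.9) → bbox [-5.9,-5.9,0] .. [5.9,5.9,8.8]
lo = A.lo+B.lo = [-9-5.9, -2.1-5.9, -7.9+0] = [-14.900,-8.000,-7.900]
hi = A.hi+B.hi = [1.4+5.9, 8.3+5.9, -4.3+8.8] = [7.300,14.200,4.500]
diag = √(22.2²+22.2²+12.4²) = √1139.44 = 33.756


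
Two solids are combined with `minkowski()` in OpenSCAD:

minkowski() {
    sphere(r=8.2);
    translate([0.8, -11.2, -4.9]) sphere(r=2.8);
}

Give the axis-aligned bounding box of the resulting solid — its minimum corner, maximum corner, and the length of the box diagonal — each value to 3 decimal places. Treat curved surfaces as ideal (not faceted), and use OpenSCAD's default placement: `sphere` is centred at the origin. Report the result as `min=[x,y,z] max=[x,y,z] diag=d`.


A = translate([0.8, -11.2, -4.9]) sphere(r=2.8) → bbox [-2,-14,-7.7] .. [3.6,-8.4,-2.1]
B = sphere(r=8.2) → bbox [-8.2,-8.2,-8.2] .. [8.2,8.2,8.2]
lo = A.lo+B.lo = [-2-8.2, -14-8.2, -7.7-8.2] = [-10.200,-22.200,-15.900]
hi = A.hi+B.hi = [3.6+8.2, -8.4+8.2, -2.1+8.2] = [11.800,-0.200,6.100]
diag = √(22²+22²+22²) = √1452 = 38.105

min=[-10.200,-22.200,-15.900] max=[11.800,-0.200,6.100] diag=38.105


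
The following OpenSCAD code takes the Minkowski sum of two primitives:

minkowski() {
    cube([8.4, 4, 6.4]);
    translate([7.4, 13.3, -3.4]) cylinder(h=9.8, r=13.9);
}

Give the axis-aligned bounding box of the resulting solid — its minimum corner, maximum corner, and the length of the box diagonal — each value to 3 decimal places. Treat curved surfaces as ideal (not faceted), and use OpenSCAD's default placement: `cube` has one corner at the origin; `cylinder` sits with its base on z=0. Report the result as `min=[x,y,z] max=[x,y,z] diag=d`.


A = translate([7.4, 13.3, -3.4]) cylinder(h=9.8, r=13.9) → bbox [-6.5,-0.6,-3.4] .. [21.3,27.2,6.4]
B = cube([8.4, 4, 6.4]) → bbox [0,0,0] .. [8.4,4,6.4]
lo = A.lo+B.lo = [-6.5+0, -0.6+0, -3.4+0] = [-6.500,-0.600,-3.400]
hi = A.hi+B.hi = [21.3+8.4, 27.2+4, 6.4+6.4] = [29.700,31.200,12.800]
diag = √(36.2²+31.8²+16.2²) = √2584.12 = 50.834

min=[-6.500,-0.600,-3.400] max=[29.700,31.200,12.800] diag=50.834


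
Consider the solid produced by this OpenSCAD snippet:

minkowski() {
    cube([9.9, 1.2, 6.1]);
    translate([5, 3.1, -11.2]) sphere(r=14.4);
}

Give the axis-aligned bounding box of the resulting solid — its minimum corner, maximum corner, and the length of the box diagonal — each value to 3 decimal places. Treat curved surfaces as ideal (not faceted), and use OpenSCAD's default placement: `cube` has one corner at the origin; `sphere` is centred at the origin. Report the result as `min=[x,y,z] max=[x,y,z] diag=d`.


A = translate([5, 3.1, -11.2]) sphere(r=14.4) → bbox [-9.4,-11.3,-25.6] .. [19.4,17.5,3.2]
B = cube([9.9, 1.2, 6.1]) → bbox [0,0,0] .. [9.9,1.2,6.1]
lo = A.lo+B.lo = [-9.4+0, -11.3+0, -25.6+0] = [-9.400,-11.300,-25.600]
hi = A.hi+B.hi = [19.4+9.9, 17.5+1.2, 3.2+6.1] = [29.300,18.700,9.300]
diag = √(38.7²+30²+34.9²) = √3615.7 = 60.131

min=[-9.400,-11.300,-25.600] max=[29.300,18.700,9.300] diag=60.131


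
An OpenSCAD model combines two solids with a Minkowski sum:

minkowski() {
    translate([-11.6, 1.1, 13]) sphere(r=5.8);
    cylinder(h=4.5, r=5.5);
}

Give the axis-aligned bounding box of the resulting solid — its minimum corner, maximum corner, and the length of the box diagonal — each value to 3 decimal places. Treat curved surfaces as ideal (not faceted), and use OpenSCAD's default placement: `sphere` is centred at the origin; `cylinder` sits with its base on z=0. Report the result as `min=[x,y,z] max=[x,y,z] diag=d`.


min=[-22.900,-10.200,7.200] max=[-0.300,12.400,23.300] diag=35.787

A = translate([-11.6, 1.1, 13]) sphere(r=5.8) → bbox [-17.4,-4.7,7.2] .. [-5.8,6.9,18.8]
B = cylinder(h=4.5, r=5.5) → bbox [-5.5,-5.5,0] .. [5.5,5.5,4.5]
lo = A.lo+B.lo = [-17.4-5.5, -4.7-5.5, 7.2+0] = [-22.900,-10.200,7.200]
hi = A.hi+B.hi = [-5.8+5.5, 6.9+5.5, 18.8+4.5] = [-0.300,12.400,23.300]
diag = √(22.6²+22.6²+16.1²) = √1280.73 = 35.787


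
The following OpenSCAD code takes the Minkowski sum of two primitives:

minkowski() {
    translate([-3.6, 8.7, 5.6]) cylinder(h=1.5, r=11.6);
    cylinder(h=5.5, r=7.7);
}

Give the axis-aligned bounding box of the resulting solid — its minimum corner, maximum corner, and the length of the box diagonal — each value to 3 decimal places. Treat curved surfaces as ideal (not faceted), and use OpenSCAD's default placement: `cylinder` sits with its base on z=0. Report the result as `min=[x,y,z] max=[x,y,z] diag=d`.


min=[-22.900,-10.600,5.600] max=[15.700,28.000,12.600] diag=55.036

A = translate([-3.6, 8.7, 5.6]) cylinder(h=1.5, r=11.6) → bbox [-15.2,-2.9,5.6] .. [8,20.3,7.1]
B = cylinder(h=5.5, r=7.7) → bbox [-7.7,-7.7,0] .. [7.7,7.7,5.5]
lo = A.lo+B.lo = [-15.2-7.7, -2.9-7.7, 5.6+0] = [-22.900,-10.600,5.600]
hi = A.hi+B.hi = [8+7.7, 20.3+7.7, 7.1+5.5] = [15.700,28.000,12.600]
diag = √(38.6²+38.6²+7²) = √3028.92 = 55.036


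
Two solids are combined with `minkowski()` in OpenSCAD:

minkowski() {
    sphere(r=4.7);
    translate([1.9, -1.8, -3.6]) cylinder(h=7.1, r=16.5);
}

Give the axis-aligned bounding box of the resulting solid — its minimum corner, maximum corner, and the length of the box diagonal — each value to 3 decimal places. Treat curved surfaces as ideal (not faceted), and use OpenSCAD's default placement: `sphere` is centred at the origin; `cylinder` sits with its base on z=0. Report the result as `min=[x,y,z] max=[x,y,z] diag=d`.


min=[-19.300,-23.000,-8.300] max=[23.100,19.400,8.200] diag=62.191

A = translate([1.9, -1.8, -3.6]) cylinder(h=7.1, r=16.5) → bbox [-14.6,-18.3,-3.6] .. [18.4,14.7,3.5]
B = sphere(r=4.7) → bbox [-4.7,-4.7,-4.7] .. [4.7,4.7,4.7]
lo = A.lo+B.lo = [-14.6-4.7, -18.3-4.7, -3.6-4.7] = [-19.300,-23.000,-8.300]
hi = A.hi+B.hi = [18.4+4.7, 14.7+4.7, 3.5+4.7] = [23.100,19.400,8.200]
diag = √(42.4²+42.4²+16.5²) = √3867.77 = 62.191


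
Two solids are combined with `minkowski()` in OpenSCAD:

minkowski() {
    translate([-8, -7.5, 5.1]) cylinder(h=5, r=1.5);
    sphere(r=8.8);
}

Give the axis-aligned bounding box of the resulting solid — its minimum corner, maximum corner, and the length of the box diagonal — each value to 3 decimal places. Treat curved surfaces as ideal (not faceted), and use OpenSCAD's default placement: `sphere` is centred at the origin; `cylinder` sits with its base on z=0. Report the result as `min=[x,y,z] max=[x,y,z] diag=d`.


min=[-18.300,-17.800,-3.700] max=[2.300,2.800,18.900] diag=36.871

A = translate([-8, -7.5, 5.1]) cylinder(h=5, r=1.5) → bbox [-9.5,-9,5.1] .. [-6.5,-6,10.1]
B = sphere(r=8.8) → bbox [-8.8,-8.8,-8.8] .. [8.8,8.8,8.8]
lo = A.lo+B.lo = [-9.5-8.8, -9-8.8, 5.1-8.8] = [-18.300,-17.800,-3.700]
hi = A.hi+B.hi = [-6.5+8.8, -6+8.8, 10.1+8.8] = [2.300,2.800,18.900]
diag = √(20.6²+20.6²+22.6²) = √1359.48 = 36.871


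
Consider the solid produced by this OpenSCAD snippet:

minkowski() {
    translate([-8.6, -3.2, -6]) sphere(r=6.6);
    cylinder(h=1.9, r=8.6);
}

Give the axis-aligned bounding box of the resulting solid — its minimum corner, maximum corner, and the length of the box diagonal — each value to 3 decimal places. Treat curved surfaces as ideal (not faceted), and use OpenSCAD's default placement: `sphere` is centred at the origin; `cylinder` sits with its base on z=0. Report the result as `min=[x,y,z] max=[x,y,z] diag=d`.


min=[-23.800,-18.400,-12.600] max=[6.600,12.000,2.500] diag=45.567

A = translate([-8.6, -3.2, -6]) sphere(r=6.6) → bbox [-15.2,-9.8,-12.6] .. [-2,3.4,0.6]
B = cylinder(h=1.9, r=8.6) → bbox [-8.6,-8.6,0] .. [8.6,8.6,1.9]
lo = A.lo+B.lo = [-15.2-8.6, -9.8-8.6, -12.6+0] = [-23.800,-18.400,-12.600]
hi = A.hi+B.hi = [-2+8.6, 3.4+8.6, 0.6+1.9] = [6.600,12.000,2.500]
diag = √(30.4²+30.4²+15.1²) = √2076.33 = 45.567


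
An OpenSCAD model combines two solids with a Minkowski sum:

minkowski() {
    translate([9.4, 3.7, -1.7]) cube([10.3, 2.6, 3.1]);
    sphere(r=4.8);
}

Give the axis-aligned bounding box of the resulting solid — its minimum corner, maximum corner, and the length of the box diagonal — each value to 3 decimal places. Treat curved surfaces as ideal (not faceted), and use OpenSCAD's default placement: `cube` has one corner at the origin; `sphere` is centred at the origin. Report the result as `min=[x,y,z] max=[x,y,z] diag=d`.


min=[4.600,-1.100,-6.500] max=[24.500,11.100,6.200] diag=26.573

A = translate([9.4, 3.7, -1.7]) cube([10.3, 2.6, 3.1]) → bbox [9.4,3.7,-1.7] .. [19.7,6.3,1.4]
B = sphere(r=4.8) → bbox [-4.8,-4.8,-4.8] .. [4.8,4.8,4.8]
lo = A.lo+B.lo = [9.4-4.8, 3.7-4.8, -1.7-4.8] = [4.600,-1.100,-6.500]
hi = A.hi+B.hi = [19.7+4.8, 6.3+4.8, 1.4+4.8] = [24.500,11.100,6.200]
diag = √(19.9²+12.2²+12.7²) = √706.14 = 26.573


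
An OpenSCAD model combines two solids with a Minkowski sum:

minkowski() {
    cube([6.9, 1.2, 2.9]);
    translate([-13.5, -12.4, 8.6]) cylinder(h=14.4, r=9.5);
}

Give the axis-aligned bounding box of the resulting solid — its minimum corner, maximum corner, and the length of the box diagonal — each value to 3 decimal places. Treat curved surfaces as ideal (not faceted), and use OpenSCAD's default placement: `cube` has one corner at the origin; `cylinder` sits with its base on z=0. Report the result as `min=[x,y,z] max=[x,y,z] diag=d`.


min=[-23.000,-21.900,8.600] max=[2.900,-1.700,25.900] diag=37.123

A = translate([-13.5, -12.4, 8.6]) cylinder(h=14.4, r=9.5) → bbox [-23,-21.9,8.6] .. [-4,-2.9,23]
B = cube([6.9, 1.2, 2.9]) → bbox [0,0,0] .. [6.9,1.2,2.9]
lo = A.lo+B.lo = [-23+0, -21.9+0, 8.6+0] = [-23.000,-21.900,8.600]
hi = A.hi+B.hi = [-4+6.9, -2.9+1.2, 23+2.9] = [2.900,-1.700,25.900]
diag = √(25.9²+20.2²+17.3²) = √1378.14 = 37.123
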